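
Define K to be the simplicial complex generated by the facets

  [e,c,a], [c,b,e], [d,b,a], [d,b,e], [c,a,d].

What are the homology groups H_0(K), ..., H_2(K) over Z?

K has 5 vertices, 10 edges, 5 triangles.
rank ∂_0 = 0, rank ∂_1 = 4 ⇒ b_0 = 5 − 0 − 4 = 1; all invariant factors of ∂_1 are 1 so no torsion. So H_0 ≅ Z.
rank ∂_1 = 4, rank ∂_2 = 5 ⇒ b_1 = 10 − 4 − 5 = 1; all invariant factors of ∂_2 are 1 so no torsion. So H_1 ≅ Z.
rank ∂_2 = 5, rank ∂_3 = 0 ⇒ b_2 = 5 − 5 − 0 = 0. So H_2 ≅ 0.

H_0 = Z,  H_1 = Z,  H_2 = 0.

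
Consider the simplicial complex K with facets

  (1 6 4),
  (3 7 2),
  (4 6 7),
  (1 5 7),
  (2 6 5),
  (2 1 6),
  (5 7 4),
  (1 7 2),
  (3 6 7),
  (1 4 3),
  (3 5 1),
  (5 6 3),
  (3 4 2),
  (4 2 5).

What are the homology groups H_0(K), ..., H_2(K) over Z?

K has 7 vertices, 21 edges, 14 triangles.
rank ∂_0 = 0, rank ∂_1 = 6 ⇒ b_0 = 7 − 0 − 6 = 1; all invariant factors of ∂_1 are 1 so no torsion. So H_0 = Z.
rank ∂_1 = 6, rank ∂_2 = 13 ⇒ b_1 = 21 − 6 − 13 = 2; all invariant factors of ∂_2 are 1 so no torsion. So H_1 = Z^2.
rank ∂_2 = 13, rank ∂_3 = 0 ⇒ b_2 = 14 − 13 − 0 = 1. So H_2 = Z.

H_0 ≅ Z,  H_1 ≅ Z^2,  H_2 ≅ Z.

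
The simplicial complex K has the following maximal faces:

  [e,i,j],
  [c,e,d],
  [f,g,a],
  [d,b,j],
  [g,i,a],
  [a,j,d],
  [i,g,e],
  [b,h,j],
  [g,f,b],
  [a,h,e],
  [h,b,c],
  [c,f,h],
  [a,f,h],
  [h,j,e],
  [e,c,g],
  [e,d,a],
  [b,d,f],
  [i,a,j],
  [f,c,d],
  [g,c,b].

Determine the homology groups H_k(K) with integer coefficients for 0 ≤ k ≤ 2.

H_0 ≅ Z,  H_1 ≅ Z ⊕ Z/2Z,  H_2 = 0.

We work with the vertex ordering a < b < c < d < e < f < g < h < i < j. The simplices of K, each written with vertices in increasing order, are:

  0-simplices (10): a, b, c, d, e, f, g, h, i, j
  1-simplices (30): ad, ae, af, ag, ah, ai, aj, bc, bd, bf, bg, bh, bj, cd, ce, cf, cg, ch, de, df, dj, eg, eh, ei, ej, fg, fh, gi, hj, ij
  2-simplices (20): ade, adj, aeh, afg, afh, agi, aij, bcg, bch, bdf, bdj, bfg, bhj, cde, cdf, ceg, cfh, egi, ehj, eij

Hence C_0 ≅ Z^10, C_1 ≅ Z^30, C_2 ≅ Z^20.

The boundary map ∂_1: C_1 → C_0 sends each edge [p,q] (with p < q) to q − p.
The resulting 10×30 matrix has rank 9, and its Smith normal form has invariant factors (1,1,1,1,1,1,1,1,1).

∂_2: C_2 → C_1 maps a triangle to the signed sum of its edges. For instance
  ∂bcg = cg − bg + bc,
  ∂cfh = fh − ch + cf.
As a 30×20 matrix over Z this has rank 20, with invariant factors (1,1,1,1,1,1,1,1,1,1,1,1,1,1,1,1,1,1,1,2).

Computing H_k = (kernel of ∂_k) / (image of ∂_{k+1}):

  H_0: rank C_0 − rank ∂_1 = 10 − 9 = 1, and the invariant factors of ∂_1 are all 1, so H_0 = Z.
  H_1: rank ker ∂_1 − rank ∂_2 = (30 − 9) − 20 = 1, and ∂_2 has invariant factor 2 > 1, so H_1 = Z ⊕ Z/2Z.
  H_2: rank ker ∂_2 − rank ∂_3 = (20 − 20) − 0 = 0, and there is no ∂_3, so H_2 = 0.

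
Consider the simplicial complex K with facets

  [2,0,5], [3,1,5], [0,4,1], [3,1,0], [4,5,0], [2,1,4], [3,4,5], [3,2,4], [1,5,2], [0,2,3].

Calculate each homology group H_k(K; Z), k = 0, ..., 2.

H_0 ≅ Z,  H_1 ≅ Z/2,  H_2 = 0.

Fix the vertex order 0 < 1 < 2 < 3 < 4 < 5 and write every simplex with vertices in increasing order. Then dim K = 2 and the simplices of K are:

  0-simplices (6): [0], [1], [2], [3], [4], [5]
  1-simplices (15): [0,1], [0,2], [0,3], [0,4], [0,5], [1,2], [1,3], [1,4], [1,5], [2,3], [2,4], [2,5], [3,4], [3,5], [4,5]
  2-simplices (10): [0,1,3], [0,1,4], [0,2,3], [0,2,5], [0,4,5], [1,2,4], [1,2,5], [1,3,5], [2,3,4], [3,4,5]

Hence C_0 ≅ Z^6, C_1 ≅ Z^15, C_2 ≅ Z^10.

∂_1: C_1 → C_0 sends each edge [p,q] (with p < q) to q − p. For instance
  ∂[1,5] = [5] − [1].
The 6×15 boundary matrix has rank 5 and Smith normal form diag(1,1,1,1,1).

∂_2: C_2 → C_1 acts by ∂[p,q,r] = [q,r] − [p,r] + [p,q]. For instance
  ∂[3,4,5] = [4,5] − [3,5] + [3,4],
  ∂[2,3,4] = [3,4] − [2,4] + [2,3].
The 15×10 boundary matrix has rank 10 and Smith normal form diag(1,1,1,1,1,1,1,1,1,2).

Reading off H_k = ker ∂_k / im ∂_{k+1}:

  H_0: rank C_0 − rank ∂_1 = 6 − 5 = 1, and the invariant factors of ∂_1 are all 1, so H_0 = Z.
  H_1: rank ker ∂_1 − rank ∂_2 = (15 − 5) − 10 = 0, and ∂_2 has invariant factor 2 > 1, so H_1 = Z/2.
  H_2: rank ker ∂_2 − rank ∂_3 = (10 − 10) − 0 = 0, and there is no ∂_3, so H_2 = 0.

As a check, the Euler characteristic is 6 − 15 + 10 = 1, which agrees with 1 − 0 + 0 = 1.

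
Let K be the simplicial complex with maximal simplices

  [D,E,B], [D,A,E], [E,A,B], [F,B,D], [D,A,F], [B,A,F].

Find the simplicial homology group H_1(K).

H_1 ≅ 0.

Fix the vertex order A < B < D < E < F and write every simplex with vertices in increasing order. Then dim K = 2 and the simplices of K are:

  0-simplices (5): A, B, D, E, F
  1-simplices (9): AB, AD, AE, AF, BD, BE, BF, DE, DF
  2-simplices (6): ABE, ABF, ADE, ADF, BDE, BDF

giving chain groups C_0 ≅ Z^5, C_1 ≅ Z^9, C_2 ≅ Z^6.

∂_1: C_1 → C_0 maps an edge to its endpoints' difference, ∂[p,q] = q − p. For instance
  ∂BE = E − B.
This gives a 5×9 integer matrix of rank 4; reducing to Smith normal form yields diagonal entries (1,1,1,1).

The boundary map ∂_2: C_2 → C_1 acts by ∂[p,q,r] = [q,r] − [p,r] + [p,q]. For instance
  ∂BDF = DF − BF + BD,
  ∂BDE = DE − BE + BD.
The resulting 9×6 matrix has rank 5, and its Smith normal form has invariant factors (1,1,1,1,1).

Computing H_k = (kernel of ∂_k) / (image of ∂_{k+1}):

  H_1: rank ker ∂_1 − rank ∂_2 = (9 − 4) − 5 = 0, and the invariant factors of ∂_2 are all 1, so H_1 = 0.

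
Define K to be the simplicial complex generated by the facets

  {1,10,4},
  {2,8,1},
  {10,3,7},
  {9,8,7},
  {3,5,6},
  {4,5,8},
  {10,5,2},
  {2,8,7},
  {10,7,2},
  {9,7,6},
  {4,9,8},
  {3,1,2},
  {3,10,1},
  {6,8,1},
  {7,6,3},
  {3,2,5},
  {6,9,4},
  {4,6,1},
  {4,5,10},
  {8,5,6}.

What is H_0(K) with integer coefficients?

Order the vertices as 1 < 2 < 3 < 4 < 5 < 6 < 7 < 8 < 9 < 10. Listing each simplex with vertices in this order, K has dimension 2 with simplices:

  0-simplices (10): [1], [2], [3], [4], [5], [6], [7], [8], [9], [10]
  1-simplices (30): (30 of them)
  2-simplices (20): (20 of them)

giving chain groups C_0 ≅ Z^10, C_1 ≅ Z^30, C_2 ≅ Z^20.

The boundary map ∂_1: C_1 → C_0 maps an edge to its endpoints' difference, ∂[p,q] = q − p. For instance
  ∂[5,6] = [6] − [5].
The resulting 10×30 matrix has rank 9, and its Smith normal form has invariant factors (1,1,1,1,1,1,1,1,1).

The boundary map ∂_2: C_2 → C_1 sends each 2-simplex [p,q,r] to [q,r] − [p,r] + [p,q]. For instance
  ∂[1,4,10] = [4,10] − [1,10] + [1,4],
  ∂[7,8,9] = [8,9] − [7,9] + [7,8].
The resulting 30×20 matrix has rank 20, and its Smith normal form has invariant factors (1,1,1,1,1,1,1,1,1,1,1,1,1,1,1,1,1,1,1,2).

Reading off H_k = ker ∂_k / im ∂_{k+1}:

  H_0: rank C_0 − rank ∂_1 = 10 − 9 = 1, and the invariant factors of ∂_1 are all 1, so H_0 ≅ Z.

H_0 ≅ Z.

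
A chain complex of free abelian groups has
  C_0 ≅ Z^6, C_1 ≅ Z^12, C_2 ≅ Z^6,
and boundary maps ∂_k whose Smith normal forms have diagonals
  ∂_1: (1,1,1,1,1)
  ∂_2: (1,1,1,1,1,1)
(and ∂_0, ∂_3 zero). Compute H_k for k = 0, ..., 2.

H_0: b_0 = 6 − 0 − 5 = 1; torsion from ∂_1 factors > 1: none. So H_0 = Z.
H_1: b_1 = 12 − 5 − 6 = 1; torsion from ∂_2 factors > 1: none. So H_1 = Z.
H_2: b_2 = 6 − 6 − 0 = 0; torsion from ∂_3 factors > 1: none. So H_2 = 0.

H_0 = Z,  H_1 = Z,  H_2 = 0.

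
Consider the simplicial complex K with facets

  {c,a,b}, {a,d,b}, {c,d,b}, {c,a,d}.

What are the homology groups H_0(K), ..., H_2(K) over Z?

H_0 ≅ Z,  H_1 = 0,  H_2 ≅ Z.

Fix the vertex order a < b < c < d and write every simplex with vertices in increasing order. Then dim K = 2 and the simplices of K are:

  0-simplices (4): a, b, c, d
  1-simplices (6): ab, ac, ad, bc, bd, cd
  2-simplices (4): abc, abd, acd, bcd

giving chain groups C_0 ≅ Z^4, C_1 ≅ Z^6, C_2 ≅ Z^4.

∂_1: C_1 → C_0 is given by ∂[p,q] = [q] − [p].
The 4×6 boundary matrix has rank 3 and Smith normal form diag(1,1,1).

Boundary ∂_2: C_2 → C_1 sends each 2-simplex [p,q,r] to [q,r] − [p,r] + [p,q]. For instance
  ∂acd = cd − ad + ac,
  ∂abc = bc − ac + ab.
As a 6×4 matrix over Z this has rank 3, with invariant factors (1,1,1).

Reading off H_k = ker ∂_k / im ∂_{k+1}:

  H_0: rank C_0 − rank ∂_1 = 4 − 3 = 1, and the invariant factors of ∂_1 are all 1, so H_0 = Z.
  H_1: rank ker ∂_1 − rank ∂_2 = (6 − 3) − 3 = 0, and the invariant factors of ∂_2 are all 1, so H_1 = 0.
  H_2: rank ker ∂_2 − rank ∂_3 = (4 − 3) − 0 = 1, and there is no ∂_3, so H_2 = Z.

(K is a triangulation of the 2-sphere S^2.)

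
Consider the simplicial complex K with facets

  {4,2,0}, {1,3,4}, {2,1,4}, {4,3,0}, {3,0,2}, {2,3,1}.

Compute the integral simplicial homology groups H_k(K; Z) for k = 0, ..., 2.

H_0 ≅ Z,  H_1 = 0,  H_2 ≅ Z.

K has 5 vertices, 9 edges, 6 triangles.
rank ∂_0 = 0, rank ∂_1 = 4 ⇒ b_0 = 5 − 0 − 4 = 1; all invariant factors of ∂_1 are 1 so no torsion. So H_0 ≅ Z.
rank ∂_1 = 4, rank ∂_2 = 5 ⇒ b_1 = 9 − 4 − 5 = 0; all invariant factors of ∂_2 are 1 so no torsion. So H_1 ≅ 0.
rank ∂_2 = 5, rank ∂_3 = 0 ⇒ b_2 = 6 − 5 − 0 = 1. So H_2 ≅ Z.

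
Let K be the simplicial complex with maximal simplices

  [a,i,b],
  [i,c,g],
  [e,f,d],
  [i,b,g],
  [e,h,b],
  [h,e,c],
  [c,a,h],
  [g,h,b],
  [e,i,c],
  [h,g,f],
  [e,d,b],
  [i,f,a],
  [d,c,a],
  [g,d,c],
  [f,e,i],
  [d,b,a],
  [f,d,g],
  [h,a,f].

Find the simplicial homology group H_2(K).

Fix the vertex order a < b < c < d < e < f < g < h < i and write every simplex with vertices in increasing order. Then dim K = 2 and the simplices of K are:

  0-simplices (9): a, b, c, d, e, f, g, h, i
  1-simplices (27): ab, ac, ad, af, ah, ai, bd, be, bg, bh, bi, cd, ce, cg, ch, ci, de, df, dg, ef, eh, ei, fg, fh, fi, gh, gi
  2-simplices (18): abd, abi, acd, ach, afh, afi, bde, beh, bgh, bgi, cdg, ceh, cei, cgi, def, dfg, efi, fgh

so the chain groups are C_0 ≅ Z^9, C_1 ≅ Z^27, C_2 ≅ Z^18.

The boundary map ∂_1: C_1 → C_0 maps an edge to its endpoints' difference, ∂[p,q] = q − p. For instance
  ∂ah = h − a.
The 9×27 boundary matrix has rank 8 and Smith normal form diag(1,1,1,1,1,1,1,1).

Boundary ∂_2: C_2 → C_1 maps a triangle to the signed sum of its edges. For instance
  ∂ach = ch − ah + ac,
  ∂afh = fh − ah + af.
The resulting 27×18 matrix has rank 17, and its Smith normal form has invariant factors (1,1,1,1,1,1,1,1,1,1,1,1,1,1,1,1,1).

Now H_k = ker ∂_k / im ∂_{k+1}, so:

  H_2: rank ker ∂_2 − rank ∂_3 = (18 − 17) − 0 = 1, and there is no ∂_3, so H_2 = Z.

H_2 ≅ Z.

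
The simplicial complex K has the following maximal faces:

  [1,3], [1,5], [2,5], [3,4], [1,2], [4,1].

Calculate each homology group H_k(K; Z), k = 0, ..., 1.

We work with the vertex ordering 1 < 2 < 3 < 4 < 5. The simplices of K, each written with vertices in increasing order, are:

  0-simplices (5): [1], [2], [3], [4], [5]
  1-simplices (6): [1,2], [1,3], [1,4], [1,5], [2,5], [3,4]

giving chain groups C_0 ≅ Z^5, C_1 ≅ Z^6.

∂_1: C_1 → C_0 is given by ∂[p,q] = [q] − [p].
The 5×6 boundary matrix has rank 4 and Smith normal form diag(1,1,1,1).

Now H_k = ker ∂_k / im ∂_{k+1}, so:

  H_0: rank C_0 − rank ∂_1 = 5 − 4 = 1, and the invariant factors of ∂_1 are all 1, so H_0 ≅ Z.
  H_1: rank ker ∂_1 − rank ∂_2 = (6 − 4) − 0 = 2, and there is no ∂_2, so H_1 ≅ Z^2.

As a check, the Euler characteristic is 5 − 6 = -1, which agrees with 1 − 2 = -1.
(K is a triangulation of a wedge of 2 circles.)

H_0 = Z,  H_1 = Z^2.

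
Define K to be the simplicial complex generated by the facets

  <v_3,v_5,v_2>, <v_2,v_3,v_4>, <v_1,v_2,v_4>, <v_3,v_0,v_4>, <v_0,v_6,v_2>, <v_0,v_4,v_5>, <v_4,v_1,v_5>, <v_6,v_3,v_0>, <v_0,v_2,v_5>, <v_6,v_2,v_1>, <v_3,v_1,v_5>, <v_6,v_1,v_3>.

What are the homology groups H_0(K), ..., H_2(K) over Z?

H_0 ≅ Z,  H_1 ≅ Z/2Z,  H_2 = 0.

Fix the vertex order v_0 < v_1 < v_2 < v_3 < v_4 < v_5 < v_6 and write every simplex with vertices in increasing order. Then dim K = 2 and the simplices of K are:

  0-simplices (7): [v_0], [v_1], [v_2], [v_3], [v_4], [v_5], [v_6]
  1-simplices (18): (18 of them)
  2-simplices (12): (12 of them)

Hence C_0 ≅ Z^7, C_1 ≅ Z^18, C_2 ≅ Z^12.

∂_1: C_1 → C_0 maps an edge to its endpoints' difference, ∂[p,q] = q − p. For instance
  ∂[v_2,v_5] = [v_5] − [v_2].
As a 7×18 matrix over Z this has rank 6, with invariant factors (1,1,1,1,1,1).

∂_2: C_2 → C_1 maps a triangle to the signed sum of its edges. For instance
  ∂[v_1,v_2,v_4] = [v_2,v_4] − [v_1,v_4] + [v_1,v_2],
  ∂[v_1,v_2,v_6] = [v_2,v_6] − [v_1,v_6] + [v_1,v_2].
The 18×12 boundary matrix has rank 12 and Smith normal form diag(1,1,1,1,1,1,1,1,1,1,1,2).

Computing H_k = (kernel of ∂_k) / (image of ∂_{k+1}):

  H_0: rank C_0 − rank ∂_1 = 7 − 6 = 1, and the invariant factors of ∂_1 are all 1, so H_0 ≅ Z.
  H_1: rank ker ∂_1 − rank ∂_2 = (18 − 6) − 12 = 0, and ∂_2 has invariant factor 2 > 1, so H_1 ≅ Z/2Z.
  H_2: rank ker ∂_2 − rank ∂_3 = (12 − 12) − 0 = 0, and there is no ∂_3, so H_2 ≅ 0.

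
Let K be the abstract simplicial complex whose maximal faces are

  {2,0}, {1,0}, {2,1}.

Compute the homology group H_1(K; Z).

H_1 = Z.

Fix the vertex order 0 < 1 < 2 and write every simplex with vertices in increasing order. Then dim K = 1 and the simplices of K are:

  0-simplices (3): [0], [1], [2]
  1-simplices (3): [0,1], [0,2], [1,2]

Hence C_0 ≅ Z^3, C_1 ≅ Z^3.

∂_1: C_1 → C_0 sends each edge [p,q] (with p < q) to q − p.
The resulting 3×3 matrix has rank 2, and its Smith normal form has invariant factors (1,1).

Computing H_k = (kernel of ∂_k) / (image of ∂_{k+1}):

  H_1: rank ker ∂_1 − rank ∂_2 = (3 − 2) − 0 = 1, and there is no ∂_2, so H_1 = Z.

(K is a triangulation of the circle S^1.)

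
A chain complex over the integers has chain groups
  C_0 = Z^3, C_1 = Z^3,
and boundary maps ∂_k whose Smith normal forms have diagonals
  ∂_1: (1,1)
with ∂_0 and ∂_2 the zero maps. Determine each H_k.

H_0 ≅ Z,  H_1 ≅ Z.

H_0: b_0 = 3 − 0 − 2 = 1; torsion from ∂_1 factors > 1: none. So H_0 ≅ Z.
H_1: b_1 = 3 − 2 − 0 = 1; torsion from ∂_2 factors > 1: none. So H_1 ≅ Z.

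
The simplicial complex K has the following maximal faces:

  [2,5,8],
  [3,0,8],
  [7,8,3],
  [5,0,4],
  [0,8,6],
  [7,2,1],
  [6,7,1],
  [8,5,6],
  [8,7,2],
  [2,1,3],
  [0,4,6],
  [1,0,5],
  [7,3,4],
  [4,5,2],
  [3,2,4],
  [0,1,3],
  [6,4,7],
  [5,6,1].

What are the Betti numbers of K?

b_0 = 1, b_1 = 1, b_2 = 0.

K has 9 vertices, 27 edges, 18 triangles.
rank ∂_0 = 0, rank ∂_1 = 8 ⇒ b_0 = 9 − 0 − 8 = 1; all invariant factors of ∂_1 are 1 so no torsion. So H_0 ≅ Z.
rank ∂_1 = 8, rank ∂_2 = 18 ⇒ b_1 = 27 − 8 − 18 = 1; ∂_2 has invariant factor(s) [2] giving torsion. So H_1 ≅ Z ⊕ Z_2.
rank ∂_2 = 18, rank ∂_3 = 0 ⇒ b_2 = 18 − 18 − 0 = 0. So H_2 ≅ 0.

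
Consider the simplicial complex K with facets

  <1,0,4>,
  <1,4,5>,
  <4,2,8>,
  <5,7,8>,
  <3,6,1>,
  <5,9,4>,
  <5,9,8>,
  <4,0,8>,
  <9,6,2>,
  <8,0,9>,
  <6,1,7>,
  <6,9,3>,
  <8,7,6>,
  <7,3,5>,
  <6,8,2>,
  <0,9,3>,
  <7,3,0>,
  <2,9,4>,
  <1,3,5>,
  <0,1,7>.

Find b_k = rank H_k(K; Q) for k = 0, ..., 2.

b_0 = 1, b_1 = 1, b_2 = 0.

Order the vertices as 0 < 1 < 2 < 3 < 4 < 5 < 6 < 7 < 8 < 9. Listing each simplex with vertices in this order, K has dimension 2 with simplices:

  0-simplices (10): [0], [1], [2], [3], [4], [5], [6], [7], [8], [9]
  1-simplices (30): (30 of them)
  2-simplices (20): (20 of them)

so the chain groups are C_0 ≅ Z^10, C_1 ≅ Z^30, C_2 ≅ Z^20.

∂_1: C_1 → C_0 is given by ∂[p,q] = [q] − [p]. For instance
  ∂[1,5] = [5] − [1].
The resulting 10×30 matrix has rank 9, and its Smith normal form has invariant factors (1,1,1,1,1,1,1,1,1).

The boundary map ∂_2: C_2 → C_1 maps a triangle to the signed sum of its edges. For instance
  ∂[2,4,9] = [4,9] − [2,9] + [2,4],
  ∂[0,4,8] = [4,8] − [0,8] + [0,4].
This gives a 30×20 integer matrix of rank 20; reducing to Smith normal form yields diagonal entries (1,1,1,1,1,1,1,1,1,1,1,1,1,1,1,1,1,1,1,2).

Computing H_k = (kernel of ∂_k) / (image of ∂_{k+1}):

  H_0: rank C_0 − rank ∂_1 = 10 − 9 = 1, and the invariant factors of ∂_1 are all 1, so H_0 ≅ Z.
  H_1: rank ker ∂_1 − rank ∂_2 = (30 − 9) − 20 = 1, and ∂_2 has invariant factor 2 > 1, so H_1 ≅ Z ⊕ Z/2Z.
  H_2: rank ker ∂_2 − rank ∂_3 = (20 − 20) − 0 = 0, and there is no ∂_3, so H_2 ≅ 0.

As a check, the Euler characteristic is 10 − 30 + 20 = 0, which agrees with 1 − 1 + 0 = 0.

Hence the Betti numbers are b_0 = 1, b_1 = 1, b_2 = 0.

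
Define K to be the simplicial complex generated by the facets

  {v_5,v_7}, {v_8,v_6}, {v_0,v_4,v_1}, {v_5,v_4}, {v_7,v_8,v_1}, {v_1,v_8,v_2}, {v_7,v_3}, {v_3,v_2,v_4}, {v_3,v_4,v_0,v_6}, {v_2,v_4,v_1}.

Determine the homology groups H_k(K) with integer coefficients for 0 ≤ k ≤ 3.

K has 9 vertices, 19 edges, 9 triangles, 1 3-simplex.
rank ∂_0 = 0, rank ∂_1 = 8 ⇒ b_0 = 9 − 0 − 8 = 1; all invariant factors of ∂_1 are 1 so no torsion. So H_0 ≅ Z.
rank ∂_1 = 8, rank ∂_2 = 8 ⇒ b_1 = 19 − 8 − 8 = 3; all invariant factors of ∂_2 are 1 so no torsion. So H_1 ≅ Z^3.
rank ∂_2 = 8, rank ∂_3 = 1 ⇒ b_2 = 9 − 8 − 1 = 0; all invariant factors of ∂_3 are 1 so no torsion. So H_2 ≅ 0.
rank ∂_3 = 1, rank ∂_4 = 0 ⇒ b_3 = 1 − 1 − 0 = 0. So H_3 ≅ 0.

H_0 ≅ Z,  H_1 ≅ Z^3,  H_2 = 0,  H_3 = 0.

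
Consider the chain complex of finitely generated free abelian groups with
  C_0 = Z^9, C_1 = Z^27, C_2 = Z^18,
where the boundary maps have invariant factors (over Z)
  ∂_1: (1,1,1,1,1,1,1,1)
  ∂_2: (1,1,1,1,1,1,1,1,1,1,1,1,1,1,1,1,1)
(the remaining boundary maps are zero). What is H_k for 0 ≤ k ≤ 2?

H_0 = Z,  H_1 = Z^2,  H_2 = Z.

H_0: b_0 = 9 − 0 − 8 = 1; torsion from ∂_1 factors > 1: none. So H_0 = Z.
H_1: b_1 = 27 − 8 − 17 = 2; torsion from ∂_2 factors > 1: none. So H_1 = Z^2.
H_2: b_2 = 18 − 17 − 0 = 1; torsion from ∂_3 factors > 1: none. So H_2 = Z.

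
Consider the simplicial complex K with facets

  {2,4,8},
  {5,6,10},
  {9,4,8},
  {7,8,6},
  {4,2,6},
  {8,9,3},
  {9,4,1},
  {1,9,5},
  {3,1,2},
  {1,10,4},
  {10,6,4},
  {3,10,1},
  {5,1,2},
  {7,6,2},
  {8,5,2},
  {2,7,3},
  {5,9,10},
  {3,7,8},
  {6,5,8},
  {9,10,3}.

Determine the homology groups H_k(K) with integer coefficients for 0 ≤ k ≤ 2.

Fix the vertex order 1 < 2 < 3 < 4 < 5 < 6 < 7 < 8 < 9 < 10 and write every simplex with vertices in increasing order. Then dim K = 2 and the simplices of K are:

  0-simplices (10): [1], [2], [3], [4], [5], [6], [7], [8], [9], [10]
  1-simplices (30): (30 of them)
  2-simplices (20): (20 of them)

so the chain groups are C_0 ≅ Z^10, C_1 ≅ Z^30, C_2 ≅ Z^20.

∂_1: C_1 → C_0 is given by ∂[p,q] = [q] − [p]. For instance
  ∂[9,10] = [10] − [9].
The resulting 10×30 matrix has rank 9, and its Smith normal form has invariant factors (1,1,1,1,1,1,1,1,1).

Boundary ∂_2: C_2 → C_1 sends each 2-simplex [p,q,r] to [q,r] − [p,r] + [p,q]. For instance
  ∂[1,3,10] = [3,10] − [1,10] + [1,3],
  ∂[3,7,8] = [7,8] − [3,8] + [3,7].
This gives a 30×20 integer matrix of rank 20; reducing to Smith normal form yields diagonal entries (1,1,1,1,1,1,1,1,1,1,1,1,1,1,1,1,1,1,1,2).

From H_k ≅ ker(∂_k) / im(∂_{k+1}) we obtain:

  H_0: rank C_0 − rank ∂_1 = 10 − 9 = 1, and the invariant factors of ∂_1 are all 1, so H_0 ≅ Z.
  H_1: rank ker ∂_1 − rank ∂_2 = (30 − 9) − 20 = 1, and ∂_2 has invariant factor 2 > 1, so H_1 ≅ Z ⊕ Z_2.
  H_2: rank ker ∂_2 − rank ∂_3 = (20 − 20) − 0 = 0, and there is no ∂_3, so H_2 ≅ 0.

H_0 = Z,  H_1 = Z ⊕ Z_2,  H_2 = 0.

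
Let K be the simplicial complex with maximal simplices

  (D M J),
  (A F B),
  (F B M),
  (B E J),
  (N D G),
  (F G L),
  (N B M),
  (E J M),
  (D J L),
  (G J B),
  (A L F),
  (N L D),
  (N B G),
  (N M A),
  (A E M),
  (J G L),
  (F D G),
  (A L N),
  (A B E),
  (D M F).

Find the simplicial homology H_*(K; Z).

Order the vertices as A < B < D < E < F < G < J < L < M < N. Listing each simplex with vertices in this order, K has dimension 2 with simplices:

  0-simplices (10): A, B, D, E, F, G, J, L, M, N
  1-simplices (30): AB, AE, AF, AL, AM, AN, BE, BF, BG, BJ, BM, BN, DF, DG, DJ, DL, DM, DN, EJ, EM, FG, FL, FM, GJ, GL, GN, JL, JM, LN, MN
  2-simplices (20): ABE, ABF, AEM, AFL, ALN, AMN, BEJ, BFM, BGJ, BGN, BMN, DFG, DFM, DGN, DJL, DJM, DLN, EJM, FGL, GJL

Hence C_0 ≅ Z^10, C_1 ≅ Z^30, C_2 ≅ Z^20.

∂_1: C_1 → C_0 sends each edge [p,q] (with p < q) to q − p.
The resulting 10×30 matrix has rank 9, and its Smith normal form has invariant factors (1,1,1,1,1,1,1,1,1).

∂_2: C_2 → C_1 sends each 2-simplex [p,q,r] to [q,r] − [p,r] + [p,q]. For instance
  ∂FGL = GL − FL + FG,
  ∂DGN = GN − DN + DG.
The resulting 30×20 matrix has rank 20, and its Smith normal form has invariant factors (1,1,1,1,1,1,1,1,1,1,1,1,1,1,1,1,1,1,1,2).

Reading off H_k = ker ∂_k / im ∂_{k+1}:

  H_0: rank C_0 − rank ∂_1 = 10 − 9 = 1, and the invariant factors of ∂_1 are all 1, so H_0 = Z.
  H_1: rank ker ∂_1 − rank ∂_2 = (30 − 9) − 20 = 1, and ∂_2 has invariant factor 2 > 1, so H_1 = Z ⊕ Z/2.
  H_2: rank ker ∂_2 − rank ∂_3 = (20 − 20) − 0 = 0, and there is no ∂_3, so H_2 = 0.

As a check, the Euler characteristic is 10 − 30 + 20 = 0, which agrees with 1 − 1 + 0 = 0.

H_0 ≅ Z,  H_1 ≅ Z ⊕ Z/2,  H_2 = 0.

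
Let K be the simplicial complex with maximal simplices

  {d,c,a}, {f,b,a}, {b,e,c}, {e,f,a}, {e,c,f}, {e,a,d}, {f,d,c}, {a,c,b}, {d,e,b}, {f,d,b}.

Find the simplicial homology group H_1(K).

H_1 = Z/2Z.

Take the total order a < b < c < d < e < f on the vertex set. Then K (dimension 2) consists of the simplices:

  0-simplices (6): a, b, c, d, e, f
  1-simplices (15): ab, ac, ad, ae, af, bc, bd, be, bf, cd, ce, cf, de, df, ef
  2-simplices (10): abc, abf, acd, ade, aef, bce, bde, bdf, cdf, cef

giving chain groups C_0 ≅ Z^6, C_1 ≅ Z^15, C_2 ≅ Z^10.

Boundary ∂_1: C_1 → C_0 is given by ∂[p,q] = [q] − [p]. For instance
  ∂ad = d − a.
As a 6×15 matrix over Z this has rank 5, with invariant factors (1,1,1,1,1).

∂_2: C_2 → C_1 acts by ∂[p,q,r] = [q,r] − [p,r] + [p,q]. For instance
  ∂bdf = df − bf + bd,
  ∂bce = ce − be + bc.
This gives a 15×10 integer matrix of rank 10; reducing to Smith normal form yields diagonal entries (1,1,1,1,1,1,1,1,1,2).

Now H_k = ker ∂_k / im ∂_{k+1}, so:

  H_1: rank ker ∂_1 − rank ∂_2 = (15 − 5) − 10 = 0, and ∂_2 has invariant factor 2 > 1, so H_1 ≅ Z/2Z.

(K is a triangulation of the real projective plane RP^2.)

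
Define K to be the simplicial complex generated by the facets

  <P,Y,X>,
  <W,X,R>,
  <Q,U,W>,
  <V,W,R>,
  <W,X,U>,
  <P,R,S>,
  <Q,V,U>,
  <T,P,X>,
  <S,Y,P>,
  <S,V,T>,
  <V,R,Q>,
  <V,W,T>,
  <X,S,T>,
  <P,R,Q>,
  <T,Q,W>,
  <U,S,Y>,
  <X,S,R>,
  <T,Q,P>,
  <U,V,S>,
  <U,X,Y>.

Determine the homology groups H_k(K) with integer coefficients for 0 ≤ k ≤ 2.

H_0 ≅ Z,  H_1 ≅ Z × Z/2,  H_2 = 0.

K has 10 vertices, 30 edges, 20 triangles.
rank ∂_0 = 0, rank ∂_1 = 9 ⇒ b_0 = 10 − 0 − 9 = 1; all invariant factors of ∂_1 are 1 so no torsion. So H_0 ≅ Z.
rank ∂_1 = 9, rank ∂_2 = 20 ⇒ b_1 = 30 − 9 − 20 = 1; ∂_2 has invariant factor(s) [2] giving torsion. So H_1 ≅ Z × Z/2.
rank ∂_2 = 20, rank ∂_3 = 0 ⇒ b_2 = 20 − 20 − 0 = 0. So H_2 ≅ 0.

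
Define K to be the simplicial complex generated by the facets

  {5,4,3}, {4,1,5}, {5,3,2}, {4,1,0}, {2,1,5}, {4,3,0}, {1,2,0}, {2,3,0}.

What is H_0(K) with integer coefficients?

Fix the vertex order 0 < 1 < 2 < 3 < 4 < 5 and write every simplex with vertices in increasing order. Then dim K = 2 and the simplices of K are:

  0-simplices (6): [0], [1], [2], [3], [4], [5]
  1-simplices (12): [0,1], [0,2], [0,3], [0,4], [1,2], [1,4], [1,5], [2,3], [2,5], [3,4], [3,5], [4,5]
  2-simplices (8): [0,1,2], [0,1,4], [0,2,3], [0,3,4], [1,2,5], [1,4,5], [2,3,5], [3,4,5]

Hence C_0 ≅ Z^6, C_1 ≅ Z^12, C_2 ≅ Z^8.

The boundary map ∂_1: C_1 → C_0 sends each edge [p,q] (with p < q) to q − p. For instance
  ∂[3,4] = [4] − [3].
The 6×12 boundary matrix has rank 5 and Smith normal form diag(1,1,1,1,1).

Boundary ∂_2: C_2 → C_1 acts by ∂[p,q,r] = [q,r] − [p,r] + [p,q]. For instance
  ∂[0,2,3] = [2,3] − [0,3] + [0,2],
  ∂[1,2,5] = [2,5] − [1,5] + [1,2].
As a 12×8 matrix over Z this has rank 7, with invariant factors (1,1,1,1,1,1,1).

Now H_k = ker ∂_k / im ∂_{k+1}, so:

  H_0: rank C_0 − rank ∂_1 = 6 − 5 = 1, and the invariant factors of ∂_1 are all 1, so H_0 = Z.

H_0 = Z.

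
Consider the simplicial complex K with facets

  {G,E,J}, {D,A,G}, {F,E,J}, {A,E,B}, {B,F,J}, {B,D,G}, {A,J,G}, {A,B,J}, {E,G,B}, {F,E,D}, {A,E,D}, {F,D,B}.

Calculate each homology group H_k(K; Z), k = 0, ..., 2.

H_0 ≅ Z,  H_1 ≅ Z/2,  H_2 = 0.

Fix the vertex order A < B < D < E < F < G < J and write every simplex with vertices in increasing order. Then dim K = 2 and the simplices of K are:

  0-simplices (7): A, B, D, E, F, G, J
  1-simplices (18): AB, AD, AE, AG, AJ, BD, BE, BF, BG, BJ, DE, DF, DG, EF, EG, EJ, FJ, GJ
  2-simplices (12): ABE, ABJ, ADE, ADG, AGJ, BDF, BDG, BEG, BFJ, DEF, EFJ, EGJ

giving chain groups C_0 ≅ Z^7, C_1 ≅ Z^18, C_2 ≅ Z^12.

Boundary ∂_1: C_1 → C_0 maps an edge to its endpoints' difference, ∂[p,q] = q − p. For instance
  ∂BE = E − B.
The resulting 7×18 matrix has rank 6, and its Smith normal form has invariant factors (1,1,1,1,1,1).

∂_2: C_2 → C_1 acts by ∂[p,q,r] = [q,r] − [p,r] + [p,q]. For instance
  ∂BEG = EG − BG + BE,
  ∂EGJ = GJ − EJ + EG.
This gives a 18×12 integer matrix of rank 12; reducing to Smith normal form yields diagonal entries (1,1,1,1,1,1,1,1,1,1,1,2).

Reading off H_k = ker ∂_k / im ∂_{k+1}:

  H_0: rank C_0 − rank ∂_1 = 7 − 6 = 1, and the invariant factors of ∂_1 are all 1, so H_0 = Z.
  H_1: rank ker ∂_1 − rank ∂_2 = (18 − 6) − 12 = 0, and ∂_2 has invariant factor 2 > 1, so H_1 = Z/2.
  H_2: rank ker ∂_2 − rank ∂_3 = (12 − 12) − 0 = 0, and there is no ∂_3, so H_2 = 0.

As a check, the Euler characteristic is 7 − 18 + 12 = 1, which agrees with 1 − 0 + 0 = 1.
(K is a triangulation of the real projective plane RP^2.)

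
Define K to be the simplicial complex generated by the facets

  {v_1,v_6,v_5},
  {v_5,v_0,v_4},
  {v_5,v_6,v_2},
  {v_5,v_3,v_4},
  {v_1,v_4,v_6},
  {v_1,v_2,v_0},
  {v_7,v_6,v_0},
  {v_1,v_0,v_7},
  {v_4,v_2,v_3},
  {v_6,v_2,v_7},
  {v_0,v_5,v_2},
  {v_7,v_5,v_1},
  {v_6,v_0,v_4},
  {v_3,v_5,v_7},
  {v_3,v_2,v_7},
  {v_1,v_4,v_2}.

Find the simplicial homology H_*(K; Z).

H_0 ≅ Z,  H_1 ≅ Z^2,  H_2 ≅ Z.

Order the vertices as v_0 < v_1 < v_2 < v_3 < v_4 < v_5 < v_6 < v_7. Listing each simplex with vertices in this order, K has dimension 2 with simplices:

  0-simplices (8): [v_0], [v_1], [v_2], [v_3], [v_4], [v_5], [v_6], [v_7]
  1-simplices (24): (24 of them)
  2-simplices (16): (16 of them)

giving chain groups C_0 ≅ Z^8, C_1 ≅ Z^24, C_2 ≅ Z^16.

Boundary ∂_1: C_1 → C_0 is given by ∂[p,q] = [q] − [p].
The resulting 8×24 matrix has rank 7, and its Smith normal form has invariant factors (1,1,1,1,1,1,1).

The boundary map ∂_2: C_2 → C_1 maps a triangle to the signed sum of its edges. For instance
  ∂[v_0,v_1,v_2] = [v_1,v_2] − [v_0,v_2] + [v_0,v_1],
  ∂[v_0,v_4,v_5] = [v_4,v_5] − [v_0,v_5] + [v_0,v_4].
This gives a 24×16 integer matrix of rank 15; reducing to Smith normal form yields diagonal entries (1,1,1,1,1,1,1,1,1,1,1,1,1,1,1).

Now H_k = ker ∂_k / im ∂_{k+1}, so:

  H_0: rank C_0 − rank ∂_1 = 8 − 7 = 1, and the invariant factors of ∂_1 are all 1, so H_0 = Z.
  H_1: rank ker ∂_1 − rank ∂_2 = (24 − 7) − 15 = 2, and the invariant factors of ∂_2 are all 1, so H_1 = Z^2.
  H_2: rank ker ∂_2 − rank ∂_3 = (16 − 15) − 0 = 1, and there is no ∂_3, so H_2 = Z.

As a check, the Euler characteristic is 8 − 24 + 16 = 0, which agrees with 1 − 2 + 1 = 0.
(K is a triangulation of the torus T^2.)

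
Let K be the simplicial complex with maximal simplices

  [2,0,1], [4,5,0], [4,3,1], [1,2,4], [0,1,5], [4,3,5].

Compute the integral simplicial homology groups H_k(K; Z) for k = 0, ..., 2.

We work with the vertex ordering 0 < 1 < 2 < 3 < 4 < 5. The simplices of K, each written with vertices in increasing order, are:

  0-simplices (6): [0], [1], [2], [3], [4], [5]
  1-simplices (12): [0,1], [0,2], [0,4], [0,5], [1,2], [1,3], [1,4], [1,5], [2,4], [3,4], [3,5], [4,5]
  2-simplices (6): [0,1,2], [0,1,5], [0,4,5], [1,2,4], [1,3,4], [3,4,5]

giving chain groups C_0 ≅ Z^6, C_1 ≅ Z^12, C_2 ≅ Z^6.

The boundary map ∂_1: C_1 → C_0 maps an edge to its endpoints' difference, ∂[p,q] = q − p.
The resulting 6×12 matrix has rank 5, and its Smith normal form has invariant factors (1,1,1,1,1).

The boundary map ∂_2: C_2 → C_1 maps a triangle to the signed sum of its edges. For instance
  ∂[1,3,4] = [3,4] − [1,4] + [1,3],
  ∂[0,1,2] = [1,2] − [0,2] + [0,1].
The 12×6 boundary matrix has rank 6 and Smith normal form diag(1,1,1,1,1,1).

Computing H_k = (kernel of ∂_k) / (image of ∂_{k+1}):

  H_0: rank C_0 − rank ∂_1 = 6 − 5 = 1, and the invariant factors of ∂_1 are all 1, so H_0 ≅ Z.
  H_1: rank ker ∂_1 − rank ∂_2 = (12 − 5) − 6 = 1, and the invariant factors of ∂_2 are all 1, so H_1 ≅ Z.
  H_2: rank ker ∂_2 − rank ∂_3 = (6 − 6) − 0 = 0, and there is no ∂_3, so H_2 ≅ 0.

As a check, the Euler characteristic is 6 − 12 + 6 = 0, which agrees with 1 − 1 + 0 = 0.

H_0 ≅ Z,  H_1 ≅ Z,  H_2 = 0.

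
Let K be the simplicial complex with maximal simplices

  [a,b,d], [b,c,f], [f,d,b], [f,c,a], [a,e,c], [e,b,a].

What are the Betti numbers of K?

Order the vertices as a < b < c < d < e < f. Listing each simplex with vertices in this order, K has dimension 2 with simplices:

  0-simplices (6): a, b, c, d, e, f
  1-simplices (12): ab, ac, ad, ae, af, bc, bd, be, bf, ce, cf, df
  2-simplices (6): abd, abe, ace, acf, bcf, bdf

so the chain groups are C_0 ≅ Z^6, C_1 ≅ Z^12, C_2 ≅ Z^6.

∂_1: C_1 → C_0 sends each edge [p,q] (with p < q) to q − p. For instance
  ∂ad = d − a.
The resulting 6×12 matrix has rank 5, and its Smith normal form has invariant factors (1,1,1,1,1).

∂_2: C_2 → C_1 acts by ∂[p,q,r] = [q,r] − [p,r] + [p,q]. For instance
  ∂bcf = cf − bf + bc,
  ∂bdf = df − bf + bd.
The resulting 12×6 matrix has rank 6, and its Smith normal form has invariant factors (1,1,1,1,1,1).

Computing H_k = (kernel of ∂_k) / (image of ∂_{k+1}):

  H_0: rank C_0 − rank ∂_1 = 6 − 5 = 1, and the invariant factors of ∂_1 are all 1, so H_0 = Z.
  H_1: rank ker ∂_1 − rank ∂_2 = (12 − 5) − 6 = 1, and the invariant factors of ∂_2 are all 1, so H_1 = Z.
  H_2: rank ker ∂_2 − rank ∂_3 = (6 − 6) − 0 = 0, and there is no ∂_3, so H_2 = 0.

As a check, the Euler characteristic is 6 − 12 + 6 = 0, which agrees with 1 − 1 + 0 = 0.

Hence the Betti numbers are b_0 = 1, b_1 = 1, b_2 = 0.

b_0 = 1, b_1 = 1, b_2 = 0.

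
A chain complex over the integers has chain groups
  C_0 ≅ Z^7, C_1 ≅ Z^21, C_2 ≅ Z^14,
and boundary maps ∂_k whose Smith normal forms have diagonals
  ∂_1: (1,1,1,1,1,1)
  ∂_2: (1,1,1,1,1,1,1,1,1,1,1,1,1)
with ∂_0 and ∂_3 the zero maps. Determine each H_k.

H_0 ≅ Z,  H_1 ≅ Z^2,  H_2 ≅ Z.

H_0: b_0 = 7 − 0 − 6 = 1; torsion from ∂_1 factors > 1: none. So H_0 ≅ Z.
H_1: b_1 = 21 − 6 − 13 = 2; torsion from ∂_2 factors > 1: none. So H_1 ≅ Z^2.
H_2: b_2 = 14 − 13 − 0 = 1; torsion from ∂_3 factors > 1: none. So H_2 ≅ Z.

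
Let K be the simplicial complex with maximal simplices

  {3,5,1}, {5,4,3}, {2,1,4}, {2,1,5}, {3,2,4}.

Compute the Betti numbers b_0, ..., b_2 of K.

We work with the vertex ordering 1 < 2 < 3 < 4 < 5. The simplices of K, each written with vertices in increasing order, are:

  0-simplices (5): [1], [2], [3], [4], [5]
  1-simplices (10): [1,2], [1,3], [1,4], [1,5], [2,3], [2,4], [2,5], [3,4], [3,5], [4,5]
  2-simplices (5): [1,2,4], [1,2,5], [1,3,5], [2,3,4], [3,4,5]

giving chain groups C_0 ≅ Z^5, C_1 ≅ Z^10, C_2 ≅ Z^5.

The boundary map ∂_1: C_1 → C_0 is given by ∂[p,q] = [q] − [p].
This gives a 5×10 integer matrix of rank 4; reducing to Smith normal form yields diagonal entries (1,1,1,1).

The boundary map ∂_2: C_2 → C_1 acts by ∂[p,q,r] = [q,r] − [p,r] + [p,q]. For instance
  ∂[1,2,4] = [2,4] − [1,4] + [1,2],
  ∂[1,2,5] = [2,5] − [1,5] + [1,2].
This gives a 10×5 integer matrix of rank 5; reducing to Smith normal form yields diagonal entries (1,1,1,1,1).

From H_k ≅ ker(∂_k) / im(∂_{k+1}) we obtain:

  H_0: rank C_0 − rank ∂_1 = 5 − 4 = 1, and the invariant factors of ∂_1 are all 1, so H_0 = Z.
  H_1: rank ker ∂_1 − rank ∂_2 = (10 − 4) − 5 = 1, and the invariant factors of ∂_2 are all 1, so H_1 = Z.
  H_2: rank ker ∂_2 − rank ∂_3 = (5 − 5) − 0 = 0, and there is no ∂_3, so H_2 = 0.

(K is a triangulation of the Möbius band.)

Hence the Betti numbers are b_0 = 1, b_1 = 1, b_2 = 0.

b_0 = 1, b_1 = 1, b_2 = 0.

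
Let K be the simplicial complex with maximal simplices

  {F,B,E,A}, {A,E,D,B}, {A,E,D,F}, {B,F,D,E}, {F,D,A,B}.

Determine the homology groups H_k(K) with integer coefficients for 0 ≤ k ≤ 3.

We work with the vertex ordering A < B < D < E < F. The simplices of K, each written with vertices in increasing order, are:

  0-simplices (5): A, B, D, E, F
  1-simplices (10): AB, AD, AE, AF, BD, BE, BF, DE, DF, EF
  2-simplices (10): ABD, ABE, ABF, ADE, ADF, AEF, BDE, BDF, BEF, DEF
  3-simplices (5): ABDE, ABDF, ABEF, ADEF, BDEF

so the chain groups are C_0 ≅ Z^5, C_1 ≅ Z^10, C_2 ≅ Z^10, C_3 ≅ Z^5.

Boundary ∂_1: C_1 → C_0 sends each edge [p,q] (with p < q) to q − p.
As a 5×10 matrix over Z this has rank 4, with invariant factors (1,1,1,1).

∂_2: C_2 → C_1 maps a triangle to the signed sum of its edges. For instance
  ∂ADF = DF − AF + AD,
  ∂BDE = DE − BE + BD.
As a 10×10 matrix over Z this has rank 6, with invariant factors (1,1,1,1,1,1).

The boundary map ∂_3: C_3 → C_2 sends each 3-simplex σ to the alternating sum Σ_i (−1)^i (σ with its i-th vertex removed). For instance
  ∂BDEF = DEF − BEF + BDF − BDE,
  ∂ADEF = DEF − AEF + ADF − ADE.
This gives a 10×5 integer matrix of rank 4; reducing to Smith normal form yields diagonal entries (1,1,1,1).

From H_k ≅ ker(∂_k) / im(∂_{k+1}) we obtain:

  H_0: rank C_0 − rank ∂_1 = 5 − 4 = 1, and the invariant factors of ∂_1 are all 1, so H_0 = Z.
  H_1: rank ker ∂_1 − rank ∂_2 = (10 − 4) − 6 = 0, and the invariant factors of ∂_2 are all 1, so H_1 = 0.
  H_2: rank ker ∂_2 − rank ∂_3 = (10 − 6) − 4 = 0, and the invariant factors of ∂_3 are all 1, so H_2 = 0.
  H_3: rank ker ∂_3 − rank ∂_4 = (5 − 4) − 0 = 1, and there is no ∂_4, so H_3 = Z.

H_0 = Z,  H_1 = 0,  H_2 = 0,  H_3 = Z.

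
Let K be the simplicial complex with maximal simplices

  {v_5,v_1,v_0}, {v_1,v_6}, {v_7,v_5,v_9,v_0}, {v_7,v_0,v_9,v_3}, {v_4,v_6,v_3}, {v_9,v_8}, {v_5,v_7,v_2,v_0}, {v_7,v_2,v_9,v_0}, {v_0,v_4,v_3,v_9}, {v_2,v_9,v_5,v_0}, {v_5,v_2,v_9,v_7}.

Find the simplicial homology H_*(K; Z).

H_0 ≅ Z,  H_1 ≅ Z,  H_2 = 0,  H_3 ≅ Z.

We work with the vertex ordering v_0 < v_1 < v_2 < v_3 < v_4 < v_5 < v_6 < v_7 < v_8 < v_9. The simplices of K, each written with vertices in increasing order, are:

  0-simplices (10): [v_0], [v_1], [v_2], [v_3], [v_4], [v_5], [v_6], [v_7], [v_8], [v_9]
  1-simplices (22): (22 of them)
  2-simplices (18): (18 of them)
  3-simplices (7): [v_0,v_2,v_5,v_7], [v_0,v_2,v_5,v_9], [v_0,v_2,v_7,v_9], [v_0,v_3,v_4,v_9], [v_0,v_3,v_7,v_9], [v_0,v_5,v_7,v_9], [v_2,v_5,v_7,v_9]

Hence C_0 ≅ Z^10, C_1 ≅ Z^22, C_2 ≅ Z^18, C_3 ≅ Z^7.

Boundary ∂_1: C_1 → C_0 sends each edge [p,q] (with p < q) to q − p. For instance
  ∂[v_0,v_9] = [v_9] − [v_0].
This gives a 10×22 integer matrix of rank 9; reducing to Smith normal form yields diagonal entries (1,1,1,1,1,1,1,1,1).

The boundary map ∂_2: C_2 → C_1 maps a triangle to the signed sum of its edges. For instance
  ∂[v_2,v_7,v_9] = [v_7,v_9] − [v_2,v_9] + [v_2,v_7],
  ∂[v_3,v_4,v_9] = [v_4,v_9] − [v_3,v_9] + [v_3,v_4].
The resulting 22×18 matrix has rank 12, and its Smith normal form has invariant factors (1,1,1,1,1,1,1,1,1,1,1,1).

The boundary map ∂_3: C_3 → C_2 sends each 3-simplex σ to the alternating sum Σ_i (−1)^i (σ with its i-th vertex removed). For instance
  ∂[v_2,v_5,v_7,v_9] = [v_5,v_7,v_9] − [v_2,v_7,v_9] + [v_2,v_5,v_9] − [v_2,v_5,v_7],
  ∂[v_0,v_2,v_7,v_9] = [v_2,v_7,v_9] − [v_0,v_7,v_9] + [v_0,v_2,v_9] − [v_0,v_2,v_7].
This gives a 18×7 integer matrix of rank 6; reducing to Smith normal form yields diagonal entries (1,1,1,1,1,1).

From H_k ≅ ker(∂_k) / im(∂_{k+1}) we obtain:

  H_0: rank C_0 − rank ∂_1 = 10 − 9 = 1, and the invariant factors of ∂_1 are all 1, so H_0 = Z.
  H_1: rank ker ∂_1 − rank ∂_2 = (22 − 9) − 12 = 1, and the invariant factors of ∂_2 are all 1, so H_1 = Z.
  H_2: rank ker ∂_2 − rank ∂_3 = (18 − 12) − 6 = 0, and the invariant factors of ∂_3 are all 1, so H_2 = 0.
  H_3: rank ker ∂_3 − rank ∂_4 = (7 − 6) − 0 = 1, and there is no ∂_4, so H_3 = Z.

As a check, the Euler characteristic is 10 − 22 + 18 − 7 = -1, which agrees with 1 − 1 + 0 − 1 = -1.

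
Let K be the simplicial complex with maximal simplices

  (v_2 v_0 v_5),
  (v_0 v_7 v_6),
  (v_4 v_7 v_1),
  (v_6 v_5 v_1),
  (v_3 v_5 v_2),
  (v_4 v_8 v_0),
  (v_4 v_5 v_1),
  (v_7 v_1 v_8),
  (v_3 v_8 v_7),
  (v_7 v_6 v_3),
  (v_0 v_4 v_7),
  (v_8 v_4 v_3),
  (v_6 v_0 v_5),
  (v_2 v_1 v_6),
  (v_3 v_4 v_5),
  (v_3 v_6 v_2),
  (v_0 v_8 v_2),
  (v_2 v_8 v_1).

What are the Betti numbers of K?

Take the total order v_0 < v_1 < v_2 < v_3 < v_4 < v_5 < v_6 < v_7 < v_8 on the vertex set. Then K (dimension 2) consists of the simplices:

  0-simplices (9): [v_0], [v_1], [v_2], [v_3], [v_4], [v_5], [v_6], [v_7], [v_8]
  1-simplices (27): (27 of them)
  2-simplices (18): (18 of them)

so the chain groups are C_0 ≅ Z^9, C_1 ≅ Z^27, C_2 ≅ Z^18.

∂_1: C_1 → C_0 sends each edge [p,q] (with p < q) to q − p. For instance
  ∂[v_1,v_4] = [v_4] − [v_1].
The resulting 9×27 matrix has rank 8, and its Smith normal form has invariant factors (1,1,1,1,1,1,1,1).

The boundary map ∂_2: C_2 → C_1 acts by ∂[p,q,r] = [q,r] − [p,r] + [p,q]. For instance
  ∂[v_0,v_4,v_8] = [v_4,v_8] − [v_0,v_8] + [v_0,v_4],
  ∂[v_0,v_2,v_8] = [v_2,v_8] − [v_0,v_8] + [v_0,v_2].
The 27×18 boundary matrix has rank 18 and Smith normal form diag(1,1,1,1,1,1,1,1,1,1,1,1,1,1,1,1,1,2).

Now H_k = ker ∂_k / im ∂_{k+1}, so:

  H_0: rank C_0 − rank ∂_1 = 9 − 8 = 1, and the invariant factors of ∂_1 are all 1, so H_0 = Z.
  H_1: rank ker ∂_1 − rank ∂_2 = (27 − 8) − 18 = 1, and ∂_2 has invariant factor 2 > 1, so H_1 = Z ⊕ Z/2.
  H_2: rank ker ∂_2 − rank ∂_3 = (18 − 18) − 0 = 0, and there is no ∂_3, so H_2 = 0.

Hence the Betti numbers are b_0 = 1, b_1 = 1, b_2 = 0.

b_0 = 1, b_1 = 1, b_2 = 0.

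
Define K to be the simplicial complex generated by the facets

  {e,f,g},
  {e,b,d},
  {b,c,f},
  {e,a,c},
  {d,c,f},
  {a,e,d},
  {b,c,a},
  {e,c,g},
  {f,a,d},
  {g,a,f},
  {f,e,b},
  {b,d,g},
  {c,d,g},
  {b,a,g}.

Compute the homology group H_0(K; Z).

We work with the vertex ordering a < b < c < d < e < f < g. The simplices of K, each written with vertices in increasing order, are:

  0-simplices (7): a, b, c, d, e, f, g
  1-simplices (21): ab, ac, ad, ae, af, ag, bc, bd, be, bf, bg, cd, ce, cf, cg, de, df, dg, ef, eg, fg
  2-simplices (14): abc, abg, ace, ade, adf, afg, bcf, bde, bdg, bef, cdf, cdg, ceg, efg

giving chain groups C_0 ≅ Z^7, C_1 ≅ Z^21, C_2 ≅ Z^14.

The boundary map ∂_1: C_1 → C_0 is given by ∂[p,q] = [q] − [p]. For instance
  ∂bg = g − b.
This gives a 7×21 integer matrix of rank 6; reducing to Smith normal form yields diagonal entries (1,1,1,1,1,1).

∂_2: C_2 → C_1 acts by ∂[p,q,r] = [q,r] − [p,r] + [p,q]. For instance
  ∂abg = bg − ag + ab,
  ∂bcf = cf − bf + bc.
As a 21×14 matrix over Z this has rank 13, with invariant factors (1,1,1,1,1,1,1,1,1,1,1,1,1).

From H_k ≅ ker(∂_k) / im(∂_{k+1}) we obtain:

  H_0: rank C_0 − rank ∂_1 = 7 − 6 = 1, and the invariant factors of ∂_1 are all 1, so H_0 = Z.

(K is a triangulation of the torus T^2.)

H_0 ≅ Z.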